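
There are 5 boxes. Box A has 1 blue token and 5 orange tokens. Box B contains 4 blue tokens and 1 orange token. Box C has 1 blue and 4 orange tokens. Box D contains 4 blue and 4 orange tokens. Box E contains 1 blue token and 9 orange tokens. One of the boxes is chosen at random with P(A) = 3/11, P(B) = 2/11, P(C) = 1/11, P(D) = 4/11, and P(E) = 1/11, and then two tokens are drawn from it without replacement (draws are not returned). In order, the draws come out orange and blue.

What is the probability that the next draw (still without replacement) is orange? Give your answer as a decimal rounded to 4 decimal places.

0.5854

The likelihood of the observed sequence under each hypothesis: P(data | box A) = (5/6)(1/5) = 1/6; P(data | box B) = (1/5)(4/4) = 1/5; P(data | box C) = (4/5)(1/4) = 1/5; P(data | box D) = (4/8)(4/7) = 2/7; P(data | box E) = (9/10)(1/9) = 1/10.
Multiplying each by its prior: 3/11 · 1/6 = 1/22, 2/11 · 1/5 = 2/55, 1/11 · 1/5 = 1/55, 4/11 · 2/7 = 8/77, 1/11 · 1/10 = 1/110; with total 82/385.
Normalising, the posterior is P(box A | data) = 35/164, P(box B | data) = 7/41, P(box C | data) = 7/82, P(box D | data) = 20/41, P(box E | data) = 7/164.
Averaging over the posterior, P(orange next | data) = (1)(35/164) + (0)(7/41) + (1)(7/82) + (1/2)(20/41) + (1)(7/164) = 24/41.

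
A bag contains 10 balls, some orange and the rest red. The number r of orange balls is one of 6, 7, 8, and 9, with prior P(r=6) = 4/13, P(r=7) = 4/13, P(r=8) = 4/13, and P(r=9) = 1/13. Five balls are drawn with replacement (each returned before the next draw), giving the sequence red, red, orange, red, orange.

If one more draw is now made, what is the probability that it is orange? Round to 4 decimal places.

0.6579

Compute the likelihood of the observed sequence for each case: P(data | r = 6) = (4/10)(4/10)(6/10)(4/10)(6/10) = 0.02304; P(data | r = 7) = (3/10)(3/10)(7/10)(3/10)(7/10) = 0.01323; P(data | r = 8) = (2/10)(2/10)(8/10)(2/10)(8/10) = 0.00512; P(data | r = 9) = (1/10)(1/10)(9/10)(1/10)(9/10) = 0.00081.
The prior-weighted likelihoods are 4/13 · 0.02304 = 0.0070892, 4/13 · 0.01323 = 0.0040708, 4/13 · 0.00512 = 0.0015754, 1/13 · 0.00081 = 6.2308e-05; with total 0.012798.
The posterior is then P(r = 6 | data) = 0.55395, P(r = 7 | data) = 0.31809, P(r = 8 | data) = 0.1231, P(r = 9 | data) = 0.0048687.
Averaging over the posterior, P(orange next | data) = (3/5)(0.55395) + (7/10)(0.31809) + (4/5)(0.1231) + (9/10)(0.0048687) = 0.65789.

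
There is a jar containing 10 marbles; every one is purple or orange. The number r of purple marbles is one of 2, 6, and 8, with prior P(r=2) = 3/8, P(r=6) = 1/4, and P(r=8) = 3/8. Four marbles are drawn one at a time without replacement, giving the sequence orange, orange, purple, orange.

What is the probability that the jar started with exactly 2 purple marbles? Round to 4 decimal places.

Compute the likelihood of the observed sequence for each case: P(data | r = 2) = (8/10)(7/9)(2/8)(6/7) = 2/15; P(data | r = 6) = (4/10)(3/9)(6/8)(2/7) = 1/35; P(data | r = 8) = (2/10)(1/9)(8/8)(0/7) = 0.
The prior-weighted likelihoods are 3/8 · 2/15 = 1/20, 1/4 · 1/35 = 1/140, 3/8 · 0 = 0; with total 2/35.
So P(r = 2 | data) = (1/20) / (2/35) = 7/8.

0.8750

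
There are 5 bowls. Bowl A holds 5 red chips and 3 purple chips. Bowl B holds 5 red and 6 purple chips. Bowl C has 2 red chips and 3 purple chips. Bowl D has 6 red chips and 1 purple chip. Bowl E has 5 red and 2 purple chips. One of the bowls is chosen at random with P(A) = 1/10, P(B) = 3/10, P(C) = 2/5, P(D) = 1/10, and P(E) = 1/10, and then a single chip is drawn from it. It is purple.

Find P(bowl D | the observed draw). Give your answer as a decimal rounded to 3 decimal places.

0.030

The likelihood of this draw under each hypothesis: P(data | bowl A) = (3/8) = 0.375; P(data | bowl B) = (6/11) = 0.54545; P(data | bowl C) = (3/5) = 0.6; P(data | bowl D) = (1/7) = 0.14286; P(data | bowl E) = (2/7) = 0.28571.
The prior-weighted likelihoods are 1/10 · 0.375 = 0.0375, 3/10 · 0.54545 = 0.16364, 2/5 · 0.6 = 0.24, 1/10 · 0.14286 = 0.014286, 1/10 · 0.28571 = 0.028571; summing to 0.48399.
So P(bowl D | data) = (0.014286) / (0.48399) = 0.029516.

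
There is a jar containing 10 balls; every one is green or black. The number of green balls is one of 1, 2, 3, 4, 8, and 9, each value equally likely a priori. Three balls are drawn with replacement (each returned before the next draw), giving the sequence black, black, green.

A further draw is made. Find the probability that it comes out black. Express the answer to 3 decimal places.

0.687

The likelihood of the observed sequence under each hypothesis: P(data | r = 1) = (9/10)(9/10)(1/10) = 0.081; P(data | r = 2) = (8/10)(8/10)(2/10) = 0.128; P(data | r = 3) = (7/10)(7/10)(3/10) = 0.147; P(data | r = 4) = (6/10)(6/10)(4/10) = 0.144; P(data | r = 8) = (2/10)(2/10)(8/10) = 0.032; P(data | r = 9) = (1/10)(1/10)(9/10) = 0.009.
Weighting by the prior gives 1/6 · 0.081 = 0.0135, 1/6 · 0.128 = 0.021333, 1/6 · 0.147 = 0.0245, 1/6 · 0.144 = 0.024, 1/6 · 0.032 = 0.0053333, 1/6 · 0.009 = 0.0015; these sum to 0.090167.
Normalising, the posterior is P(r = 1 | data) = 0.14972, P(r = 2 | data) = 0.2366, P(r = 3 | data) = 0.27172, P(r = 4 | data) = 0.26617, P(r = 8 | data) = 0.05915, P(r = 9 | data) = 0.016636.
So P(black next | data) = Σ P(black next | H) P(H | data) = (9/10)(0.14972) + (4/5)(0.2366) + (7/10)(0.27172) + (3/5)(0.26617) + (1/5)(0.05915) + (1/10)(0.016636) = 0.68743.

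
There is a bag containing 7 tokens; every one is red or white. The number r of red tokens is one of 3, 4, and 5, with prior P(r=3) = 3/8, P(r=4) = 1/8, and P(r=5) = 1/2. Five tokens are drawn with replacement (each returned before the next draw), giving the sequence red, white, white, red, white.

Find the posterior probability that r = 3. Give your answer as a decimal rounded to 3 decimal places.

For each hypothesis, P(data | H) works out to: P(data | r = 3) = (3/7)(4/7)(4/7)(3/7)(4/7) = 0.034271; P(data | r = 4) = (4/7)(3/7)(3/7)(4/7)(3/7) = 0.025704; P(data | r = 5) = (5/7)(2/7)(2/7)(5/7)(2/7) = 0.0119.
Multiplying each by its prior: 3/8 · 0.034271 = 0.012852, 1/8 · 0.025704 = 0.0032129, 1/2 · 0.0119 = 0.0059499; these sum to 0.022015.
So P(r = 3 | data) = (0.012852) / (0.022015) = 0.58378.

0.584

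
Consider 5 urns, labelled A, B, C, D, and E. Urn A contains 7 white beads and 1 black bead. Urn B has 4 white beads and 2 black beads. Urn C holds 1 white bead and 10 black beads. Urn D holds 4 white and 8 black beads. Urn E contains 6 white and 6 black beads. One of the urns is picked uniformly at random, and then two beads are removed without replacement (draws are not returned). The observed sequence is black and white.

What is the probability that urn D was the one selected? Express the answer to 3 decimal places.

The likelihood of the observed sequence under each hypothesis: P(data | urn A) = (1/8)(7/7) = 0.125; P(data | urn B) = (2/6)(4/5) = 0.26667; P(data | urn C) = (10/11)(1/10) = 0.090909; P(data | urn D) = (8/12)(4/11) = 0.24242; P(data | urn E) = (6/12)(6/11) = 0.27273.
The prior-weighted likelihoods are 1/5 · 0.125 = 0.025, 1/5 · 0.26667 = 0.053333, 1/5 · 0.090909 = 0.018182, 1/5 · 0.24242 = 0.048485, 1/5 · 0.27273 = 0.054545; summing to 0.19955.
Therefore the posterior P(urn D | data) = (0.048485) / (0.19955) = 0.24298.

0.243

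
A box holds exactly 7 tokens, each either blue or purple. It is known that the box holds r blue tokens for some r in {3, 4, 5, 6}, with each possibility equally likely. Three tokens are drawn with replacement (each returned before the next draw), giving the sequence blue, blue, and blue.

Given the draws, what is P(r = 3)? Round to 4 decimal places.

For each hypothesis, P(data | H) works out to: P(data | r = 3) = (3/7)(3/7)(3/7) = 0.078717; P(data | r = 4) = (4/7)(4/7)(4/7) = 0.18659; P(data | r = 5) = (5/7)(5/7)(5/7) = 0.36443; P(data | r = 6) = (6/7)(6/7)(6/7) = 0.62974.
Weighting by the prior gives 1/4 · 0.078717 = 0.019679, 1/4 · 0.18659 = 0.046647, 1/4 · 0.36443 = 0.091108, 1/4 · 0.62974 = 0.15743; these sum to 0.31487.
Hence P(r = 3 | data) = (0.019679) / (0.31487) = 0.0625.

0.0625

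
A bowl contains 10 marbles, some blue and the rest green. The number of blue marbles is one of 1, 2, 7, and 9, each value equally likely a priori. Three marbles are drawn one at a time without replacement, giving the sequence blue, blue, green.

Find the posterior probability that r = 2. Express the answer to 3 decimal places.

Compute the likelihood of the observed sequence for each case: P(data | r = 1) = (1/10)(0/9) = 0; P(data | r = 2) = (2/10)(1/9)(8/8) = 0.022222; P(data | r = 7) = (7/10)(6/9)(3/8) = 0.175; P(data | r = 9) = (9/10)(8/9)(1/8) = 0.1.
Multiplying each by its prior: 1/4 · 0 = 0, 1/4 · 0.022222 = 0.0055556, 1/4 · 0.175 = 0.04375, 1/4 · 0.1 = 0.025; these sum to 0.074306.
So P(r = 2 | data) = (0.0055556) / (0.074306) = 0.074766.

0.075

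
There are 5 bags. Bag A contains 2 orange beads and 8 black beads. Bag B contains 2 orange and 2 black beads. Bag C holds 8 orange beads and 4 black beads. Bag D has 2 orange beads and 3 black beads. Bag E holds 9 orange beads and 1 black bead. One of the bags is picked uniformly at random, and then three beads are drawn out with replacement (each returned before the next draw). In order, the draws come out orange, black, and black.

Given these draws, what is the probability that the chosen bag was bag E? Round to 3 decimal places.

Compute the likelihood of the observed sequence for each case: P(data | bag A) = (2/10)(8/10)(8/10) = 0.128; P(data | bag B) = (2/4)(2/4)(2/4) = 0.125; P(data | bag C) = (8/12)(4/12)(4/12) = 0.074074; P(data | bag D) = (2/5)(3/5)(3/5) = 0.144; P(data | bag E) = (9/10)(1/10)(1/10) = 0.009.
Multiplying each by its prior: 1/5 · 0.128 = 0.0256, 1/5 · 0.125 = 0.025, 1/5 · 0.074074 = 0.014815, 1/5 · 0.144 = 0.0288, 1/5 · 0.009 = 0.0018; with total 0.096015.
Hence P(bag E | data) = (0.0018) / (0.096015) = 0.018747.

0.019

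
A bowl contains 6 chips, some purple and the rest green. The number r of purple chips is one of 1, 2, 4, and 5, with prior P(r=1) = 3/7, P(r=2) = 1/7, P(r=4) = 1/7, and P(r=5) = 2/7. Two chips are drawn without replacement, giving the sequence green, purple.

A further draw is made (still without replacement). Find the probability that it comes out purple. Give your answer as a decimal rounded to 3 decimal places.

Under each hypothesis, the probability of the observed sequence is: P(data | r = 1) = (5/6)(1/5) = 1/6; P(data | r = 2) = (4/6)(2/5) = 4/15; P(data | r = 4) = (2/6)(4/5) = 4/15; P(data | r = 5) = (1/6)(5/5) = 1/6.
Weighting by the prior gives 3/7 · 1/6 = 1/14, 1/7 · 4/15 = 4/105, 1/7 · 4/15 = 4/105, 2/7 · 1/6 = 1/21; these sum to 41/210.
Dividing through by the total gives posterior P(r = 1 | data) = 15/41, P(r = 2 | data) = 8/41, P(r = 4 | data) = 8/41, P(r = 5 | data) = 10/41.
So P(purple next | data) = Σ P(purple next | H) P(H | data) = (0)(15/41) + (1/4)(8/41) + (3/4)(8/41) + (1)(10/41) = 18/41.

0.439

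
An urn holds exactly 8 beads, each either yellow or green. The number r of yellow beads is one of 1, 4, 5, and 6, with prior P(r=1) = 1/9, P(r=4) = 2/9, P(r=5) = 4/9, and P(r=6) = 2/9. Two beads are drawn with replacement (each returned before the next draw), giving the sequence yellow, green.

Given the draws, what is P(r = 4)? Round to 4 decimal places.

Under each hypothesis, the probability of the observed sequence is: P(data | r = 1) = (1/8)(7/8) = 7/64; P(data | r = 4) = (4/8)(4/8) = 1/4; P(data | r = 5) = (5/8)(3/8) = 15/64; P(data | r = 6) = (6/8)(2/8) = 3/16.
The prior-weighted likelihoods are 1/9 · 7/64 = 7/576, 2/9 · 1/4 = 1/18, 4/9 · 15/64 = 5/48, 2/9 · 3/16 = 1/24; these sum to 41/192.
So P(r = 4 | data) = (1/18) / (41/192) = 32/123.

0.2602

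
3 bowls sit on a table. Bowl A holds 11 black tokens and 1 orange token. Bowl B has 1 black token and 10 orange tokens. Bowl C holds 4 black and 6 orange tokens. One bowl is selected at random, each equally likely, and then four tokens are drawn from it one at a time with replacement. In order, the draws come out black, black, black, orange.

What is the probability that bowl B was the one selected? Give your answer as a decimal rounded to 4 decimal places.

The likelihood of the observed sequence under each hypothesis: P(data | bowl A) = (11/12)(11/12)(11/12)(1/12) = 0.064188; P(data | bowl B) = (1/11)(1/11)(1/11)(10/11) = 0.00068301; P(data | bowl C) = (4/10)(4/10)(4/10)(6/10) = 0.0384.
Weighting by the prior gives 1/3 · 0.064188 = 0.021396, 1/3 · 0.00068301 = 0.00022767, 1/3 · 0.0384 = 0.0128; these sum to 0.034424.
Hence P(bowl B | data) = (0.00022767) / (0.034424) = 0.0066138.

0.0066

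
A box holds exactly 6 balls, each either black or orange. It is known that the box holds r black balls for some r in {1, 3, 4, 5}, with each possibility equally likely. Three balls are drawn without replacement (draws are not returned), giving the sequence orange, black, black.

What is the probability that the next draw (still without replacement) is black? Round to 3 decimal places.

Compute the likelihood of the observed sequence for each case: P(data | r = 1) = (5/6)(1/5)(0/4) = 0; P(data | r = 3) = (3/6)(3/5)(2/4) = 3/20; P(data | r = 4) = (2/6)(4/5)(3/4) = 1/5; P(data | r = 5) = (1/6)(5/5)(4/4) = 1/6.
The prior-weighted likelihoods are 1/4 · 0 = 0, 1/4 · 3/20 = 3/80, 1/4 · 1/5 = 1/20, 1/4 · 1/6 = 1/24; summing to 31/240.
Dividing through by the total gives posterior P(r = 1 | data) = 0, P(r = 3 | data) = 9/31, P(r = 4 | data) = 12/31, P(r = 5 | data) = 10/31.
So P(black next | data) = Σ P(black next | H) P(H | data) = (1/3)(9/31) + (2/3)(12/31) + (1)(10/31) = 21/31.

0.677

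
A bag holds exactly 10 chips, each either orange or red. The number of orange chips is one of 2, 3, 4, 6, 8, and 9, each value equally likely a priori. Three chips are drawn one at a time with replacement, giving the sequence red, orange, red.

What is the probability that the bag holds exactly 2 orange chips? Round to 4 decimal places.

Compute the likelihood of the observed sequence for each case: P(data | r = 2) = (8/10)(2/10)(8/10) = 0.128; P(data | r = 3) = (7/10)(3/10)(7/10) = 0.147; P(data | r = 4) = (6/10)(4/10)(6/10) = 0.144; P(data | r = 6) = (4/10)(6/10)(4/10) = 0.096; P(data | r = 8) = (2/10)(8/10)(2/10) = 0.032; P(data | r = 9) = (1/10)(9/10)(1/10) = 0.009.
The prior-weighted likelihoods are 1/6 · 0.128 = 0.021333, 1/6 · 0.147 = 0.0245, 1/6 · 0.144 = 0.024, 1/6 · 0.096 = 0.016, 1/6 · 0.032 = 0.0053333, 1/6 · 0.009 = 0.0015; with total 0.092667.
By Bayes' rule, P(r = 2 | data) = (0.021333) / (0.092667) = 0.23022.

0.2302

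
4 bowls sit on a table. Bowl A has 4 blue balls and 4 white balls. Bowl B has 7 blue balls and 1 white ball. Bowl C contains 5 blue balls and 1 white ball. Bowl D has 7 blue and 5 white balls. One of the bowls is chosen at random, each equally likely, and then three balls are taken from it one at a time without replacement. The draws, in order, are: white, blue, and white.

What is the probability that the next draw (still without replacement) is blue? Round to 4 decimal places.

0.6284

For each hypothesis, P(data | H) works out to: P(data | bowl A) = (4/8)(4/7)(3/6) = 0.14286; P(data | bowl B) = (1/8)(7/7)(0/6) = 0; P(data | bowl C) = (1/6)(5/5)(0/4) = 0; P(data | bowl D) = (5/12)(7/11)(4/10) = 0.10606.
The prior-weighted likelihoods are 1/4 · 0.14286 = 0.035714, 1/4 · 0 = 0, 1/4 · 0 = 0, 1/4 · 0.10606 = 0.026515; these sum to 0.062229.
Normalising, the posterior is P(bowl A | data) = 0.57391, P(bowl B | data) = 0, P(bowl C | data) = 0, P(bowl D | data) = 0.42609.
Averaging over the posterior, P(blue next | data) = (3/5)(0.57391) + (2/3)(0.42609) = 0.62841.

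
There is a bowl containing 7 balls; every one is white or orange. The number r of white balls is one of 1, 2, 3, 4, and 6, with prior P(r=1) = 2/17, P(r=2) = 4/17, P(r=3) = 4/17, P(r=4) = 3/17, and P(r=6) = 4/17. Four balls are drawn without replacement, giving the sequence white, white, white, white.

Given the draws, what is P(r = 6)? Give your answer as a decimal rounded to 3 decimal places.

For each hypothesis, P(data | H) works out to: P(data | r = 1) = (1/7)(0/6) = 0; P(data | r = 2) = (2/7)(1/6)(0/5) = 0; P(data | r = 3) = (3/7)(2/6)(1/5)(0/4) = 0; P(data | r = 4) = (4/7)(3/6)(2/5)(1/4) = 1/35; P(data | r = 6) = (6/7)(5/6)(4/5)(3/4) = 3/7.
Multiplying each by its prior: 2/17 · 0 = 0, 4/17 · 0 = 0, 4/17 · 0 = 0, 3/17 · 1/35 = 3/595, 4/17 · 3/7 = 12/119; summing to 9/85.
Hence P(r = 6 | data) = (12/119) / (9/85) = 20/21.

0.952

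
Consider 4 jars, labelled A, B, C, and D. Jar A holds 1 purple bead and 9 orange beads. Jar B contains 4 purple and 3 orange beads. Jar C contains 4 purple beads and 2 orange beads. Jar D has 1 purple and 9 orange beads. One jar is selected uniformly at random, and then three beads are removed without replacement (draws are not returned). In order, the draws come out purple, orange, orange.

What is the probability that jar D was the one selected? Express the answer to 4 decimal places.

0.2625

The likelihood of the observed sequence under each hypothesis: P(data | jar A) = (1/10)(9/9)(8/8) = 1/10; P(data | jar B) = (4/7)(3/6)(2/5) = 4/35; P(data | jar C) = (4/6)(2/5)(1/4) = 1/15; P(data | jar D) = (1/10)(9/9)(8/8) = 1/10.
The prior-weighted likelihoods are 1/4 · 1/10 = 1/40, 1/4 · 4/35 = 1/35, 1/4 · 1/15 = 1/60, 1/4 · 1/10 = 1/40; with total 2/21.
Therefore the posterior P(jar D | data) = (1/40) / (2/21) = 21/80.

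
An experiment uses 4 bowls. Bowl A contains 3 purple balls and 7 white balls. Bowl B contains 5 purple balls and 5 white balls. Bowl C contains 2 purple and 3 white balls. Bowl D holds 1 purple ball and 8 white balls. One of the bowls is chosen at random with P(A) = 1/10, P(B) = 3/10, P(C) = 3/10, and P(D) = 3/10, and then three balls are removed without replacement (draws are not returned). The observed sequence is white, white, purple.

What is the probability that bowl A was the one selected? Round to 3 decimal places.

Compute the likelihood of the observed sequence for each case: P(data | bowl A) = (7/10)(6/9)(3/8) = 7/40; P(data | bowl B) = (5/10)(4/9)(5/8) = 5/36; P(data | bowl C) = (3/5)(2/4)(2/3) = 1/5; P(data | bowl D) = (8/9)(7/8)(1/7) = 1/9.
Weighting by the prior gives 1/10 · 7/40 = 7/400, 3/10 · 5/36 = 1/24, 3/10 · 1/5 = 3/50, 3/10 · 1/9 = 1/30; these sum to 61/400.
Hence P(bowl A | data) = (7/400) / (61/400) = 7/61.

0.115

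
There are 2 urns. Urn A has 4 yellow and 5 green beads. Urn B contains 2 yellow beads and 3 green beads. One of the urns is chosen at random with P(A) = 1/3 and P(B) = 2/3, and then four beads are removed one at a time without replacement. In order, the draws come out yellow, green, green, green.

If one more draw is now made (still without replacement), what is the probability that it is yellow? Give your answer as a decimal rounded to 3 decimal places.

The likelihood of the observed sequence under each hypothesis: P(data | urn A) = (4/9)(5/8)(4/7)(3/6) = 5/63; P(data | urn B) = (2/5)(3/4)(2/3)(1/2) = 1/10.
Weighting by the prior gives 1/3 · 5/63 = 5/189, 2/3 · 1/10 = 1/15; with total 88/945.
Normalising, the posterior is P(urn A | data) = 25/88, P(urn B | data) = 63/88.
The predictive probability is P(yellow next | data) = (3/5)(25/88) + (1)(63/88) = 39/44.

0.886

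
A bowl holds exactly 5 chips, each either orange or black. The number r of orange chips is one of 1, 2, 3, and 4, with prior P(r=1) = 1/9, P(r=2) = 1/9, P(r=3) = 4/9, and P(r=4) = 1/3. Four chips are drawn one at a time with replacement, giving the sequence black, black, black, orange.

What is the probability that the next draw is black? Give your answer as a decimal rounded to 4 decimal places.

0.5504

Compute the likelihood of the observed sequence for each case: P(data | r = 1) = (4/5)(4/5)(4/5)(1/5) = 0.1024; P(data | r = 2) = (3/5)(3/5)(3/5)(2/5) = 0.0864; P(data | r = 3) = (2/5)(2/5)(2/5)(3/5) = 0.0384; P(data | r = 4) = (1/5)(1/5)(1/5)(4/5) = 0.0064.
The prior-weighted likelihoods are 1/9 · 0.1024 = 0.011378, 1/9 · 0.0864 = 0.0096, 4/9 · 0.0384 = 0.017067, 1/3 · 0.0064 = 0.0021333; summing to 0.040178.
Dividing through by the total gives posterior P(r = 1 | data) = 0.28319, P(r = 2 | data) = 0.23894, P(r = 3 | data) = 0.42478, P(r = 4 | data) = 0.053097.
Averaging over the posterior, P(black next | data) = (4/5)(0.28319) + (3/5)(0.23894) + (2/5)(0.42478) + (1/5)(0.053097) = 0.55044.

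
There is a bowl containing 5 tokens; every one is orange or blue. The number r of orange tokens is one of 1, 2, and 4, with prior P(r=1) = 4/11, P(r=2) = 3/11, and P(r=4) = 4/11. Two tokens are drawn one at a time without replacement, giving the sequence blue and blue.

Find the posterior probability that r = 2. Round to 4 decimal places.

0.2727

The likelihood of the observed sequence under each hypothesis: P(data | r = 1) = (4/5)(3/4) = 3/5; P(data | r = 2) = (3/5)(2/4) = 3/10; P(data | r = 4) = (1/5)(0/4) = 0.
Weighting by the prior gives 4/11 · 3/5 = 12/55, 3/11 · 3/10 = 9/110, 4/11 · 0 = 0; these sum to 3/10.
Therefore the posterior P(r = 2 | data) = (9/110) / (3/10) = 3/11.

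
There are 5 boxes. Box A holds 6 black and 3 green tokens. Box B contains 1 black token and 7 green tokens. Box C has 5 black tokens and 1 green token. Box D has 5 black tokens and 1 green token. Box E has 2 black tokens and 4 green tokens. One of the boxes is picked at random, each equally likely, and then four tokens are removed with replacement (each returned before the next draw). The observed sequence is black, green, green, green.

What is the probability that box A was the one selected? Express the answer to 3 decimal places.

0.115

The likelihood of the observed sequence under each hypothesis: P(data | box A) = (6/9)(3/9)(3/9)(3/9) = 0.024691; P(data | box B) = (1/8)(7/8)(7/8)(7/8) = 0.08374; P(data | box C) = (5/6)(1/6)(1/6)(1/6) = 0.003858; P(data | box D) = (5/6)(1/6)(1/6)(1/6) = 0.003858; P(data | box E) = (2/6)(4/6)(4/6)(4/6) = 0.098765.
Multiplying each by its prior: 1/5 · 0.024691 = 0.0049383, 1/5 · 0.08374 = 0.016748, 1/5 · 0.003858 = 0.0007716, 1/5 · 0.003858 = 0.0007716, 1/5 · 0.098765 = 0.019753; these sum to 0.042983.
By Bayes' rule, P(box A | data) = (0.0049383) / (0.042983) = 0.11489.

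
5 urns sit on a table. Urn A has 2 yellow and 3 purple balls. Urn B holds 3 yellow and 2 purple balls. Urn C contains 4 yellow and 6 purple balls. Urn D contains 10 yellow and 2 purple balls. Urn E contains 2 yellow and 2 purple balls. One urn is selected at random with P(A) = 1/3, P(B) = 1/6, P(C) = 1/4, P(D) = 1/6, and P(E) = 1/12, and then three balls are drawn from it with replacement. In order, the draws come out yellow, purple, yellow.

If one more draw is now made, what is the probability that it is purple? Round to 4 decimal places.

0.4706

For each hypothesis, P(data | H) works out to: P(data | urn A) = (2/5)(3/5)(2/5) = 0.096; P(data | urn B) = (3/5)(2/5)(3/5) = 0.144; P(data | urn C) = (4/10)(6/10)(4/10) = 0.096; P(data | urn D) = (10/12)(2/12)(10/12) = 0.11574; P(data | urn E) = (2/4)(2/4)(2/4) = 0.125.
The prior-weighted likelihoods are 1/3 · 0.096 = 0.032, 1/6 · 0.144 = 0.024, 1/4 · 0.096 = 0.024, 1/6 · 0.11574 = 0.01929, 1/12 · 0.125 = 0.010417; with total 0.10971.
Normalising, the posterior is P(urn A | data) = 0.29169, P(urn B | data) = 0.21876, P(urn C | data) = 0.21876, P(urn D | data) = 0.17583, P(urn E | data) = 0.09495.
The predictive probability is P(purple next | data) = (3/5)(0.29169) + (2/5)(0.21876) + (3/5)(0.21876) + (1/6)(0.17583) + (1/2)(0.09495) = 0.47056.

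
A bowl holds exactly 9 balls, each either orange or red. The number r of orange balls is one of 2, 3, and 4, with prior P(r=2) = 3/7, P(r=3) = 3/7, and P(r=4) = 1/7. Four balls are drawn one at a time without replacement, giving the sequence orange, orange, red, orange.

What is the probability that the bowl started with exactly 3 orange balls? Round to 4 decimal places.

For each hypothesis, P(data | H) works out to: P(data | r = 2) = (2/9)(1/8)(7/7)(0/6) = 0; P(data | r = 3) = (3/9)(2/8)(6/7)(1/6) = 0.011905; P(data | r = 4) = (4/9)(3/8)(5/7)(2/6) = 0.039683.
Multiplying each by its prior: 3/7 · 0 = 0, 3/7 · 0.011905 = 0.005102, 1/7 · 0.039683 = 0.0056689; these sum to 0.010771.
So P(r = 3 | data) = (0.005102) / (0.010771) = 0.47368.

0.4737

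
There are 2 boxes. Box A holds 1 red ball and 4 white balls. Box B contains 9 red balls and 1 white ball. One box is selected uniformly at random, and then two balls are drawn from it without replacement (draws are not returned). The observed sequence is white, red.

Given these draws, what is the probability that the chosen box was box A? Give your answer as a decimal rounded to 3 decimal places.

0.667

Compute the likelihood of the observed sequence for each case: P(data | box A) = (4/5)(1/4) = 1/5; P(data | box B) = (1/10)(9/9) = 1/10.
Weighting by the prior gives 1/2 · 1/5 = 1/10, 1/2 · 1/10 = 1/20; summing to 3/20.
Therefore the posterior P(box A | data) = (1/10) / (3/20) = 2/3.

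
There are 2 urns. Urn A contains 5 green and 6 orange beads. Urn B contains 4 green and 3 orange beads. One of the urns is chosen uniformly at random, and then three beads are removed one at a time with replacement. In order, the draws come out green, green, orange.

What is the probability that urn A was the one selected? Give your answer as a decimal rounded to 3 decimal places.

The likelihood of the observed sequence under each hypothesis: P(data | urn A) = (5/11)(5/11)(6/11) = 0.1127; P(data | urn B) = (4/7)(4/7)(3/7) = 0.13994.
Multiplying each by its prior: 1/2 · 0.1127 = 0.056349, 1/2 · 0.13994 = 0.069971; these sum to 0.12632.
Hence P(urn A | data) = (0.056349) / (0.12632) = 0.44608.

0.446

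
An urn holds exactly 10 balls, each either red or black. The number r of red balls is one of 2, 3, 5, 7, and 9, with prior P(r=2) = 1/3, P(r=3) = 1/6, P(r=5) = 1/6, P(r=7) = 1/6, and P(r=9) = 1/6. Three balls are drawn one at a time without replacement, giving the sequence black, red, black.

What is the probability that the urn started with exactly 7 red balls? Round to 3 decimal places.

The likelihood of the observed sequence under each hypothesis: P(data | r = 2) = (8/10)(2/9)(7/8) = 7/45; P(data | r = 3) = (7/10)(3/9)(6/8) = 7/40; P(data | r = 5) = (5/10)(5/9)(4/8) = 5/36; P(data | r = 7) = (3/10)(7/9)(2/8) = 7/120; P(data | r = 9) = (1/10)(9/9)(0/8) = 0.
Weighting by the prior gives 1/3 · 7/45 = 7/135, 1/6 · 7/40 = 7/240, 1/6 · 5/36 = 5/216, 1/6 · 7/120 = 7/720, 1/6 · 0 = 0; these sum to 41/360.
Therefore the posterior P(r = 7 | data) = (7/720) / (41/360) = 7/82.

0.085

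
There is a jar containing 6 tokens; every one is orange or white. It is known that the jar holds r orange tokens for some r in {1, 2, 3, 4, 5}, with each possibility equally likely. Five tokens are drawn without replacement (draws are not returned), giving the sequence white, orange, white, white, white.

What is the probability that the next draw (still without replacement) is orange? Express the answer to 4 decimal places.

The likelihood of the observed sequence under each hypothesis: P(data | r = 1) = (5/6)(1/5)(4/4)(3/3)(2/2) = 1/6; P(data | r = 2) = (4/6)(2/5)(3/4)(2/3)(1/2) = 1/15; P(data | r = 3) = (3/6)(3/5)(2/4)(1/3)(0/2) = 0; P(data | r = 4) = (2/6)(4/5)(1/4)(0/3) = 0; P(data | r = 5) = (1/6)(5/5)(0/4) = 0.
The prior-weighted likelihoods are 1/5 · 1/6 = 1/30, 1/5 · 1/15 = 1/75, 1/5 · 0 = 0, 1/5 · 0 = 0, 1/5 · 0 = 0; these sum to 7/150.
The posterior is then P(r = 1 | data) = 5/7, P(r = 2 | data) = 2/7, P(r = 3 | data) = 0, P(r = 4 | data) = 0, P(r = 5 | data) = 0.
The predictive probability is P(orange next | data) = (0)(5/7) + (1)(2/7) = 2/7.

0.2857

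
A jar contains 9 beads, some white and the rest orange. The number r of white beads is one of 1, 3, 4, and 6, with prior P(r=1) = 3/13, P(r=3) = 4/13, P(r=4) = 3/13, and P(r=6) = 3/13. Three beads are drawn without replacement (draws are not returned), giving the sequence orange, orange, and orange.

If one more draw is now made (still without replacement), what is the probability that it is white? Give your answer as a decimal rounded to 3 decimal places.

Compute the likelihood of the observed sequence for each case: P(data | r = 1) = (8/9)(7/8)(6/7) = 0.66667; P(data | r = 3) = (6/9)(5/8)(4/7) = 0.2381; P(data | r = 4) = (5/9)(4/8)(3/7) = 0.11905; P(data | r = 6) = (3/9)(2/8)(1/7) = 0.011905.
The prior-weighted likelihoods are 3/13 · 0.66667 = 0.15385, 4/13 · 0.2381 = 0.07326, 3/13 · 0.11905 = 0.027473, 3/13 · 0.011905 = 0.0027473; summing to 0.25733.
Normalising, the posterior is P(r = 1 | data) = 0.59786, P(r = 3 | data) = 0.2847, P(r = 4 | data) = 0.10676, P(r = 6 | data) = 0.010676.
So P(white next | data) = Σ P(white next | H) P(H | data) = (1/6)(0.59786) + (1/2)(0.2847) + (2/3)(0.10676) + (1)(0.010676) = 0.32384.

0.324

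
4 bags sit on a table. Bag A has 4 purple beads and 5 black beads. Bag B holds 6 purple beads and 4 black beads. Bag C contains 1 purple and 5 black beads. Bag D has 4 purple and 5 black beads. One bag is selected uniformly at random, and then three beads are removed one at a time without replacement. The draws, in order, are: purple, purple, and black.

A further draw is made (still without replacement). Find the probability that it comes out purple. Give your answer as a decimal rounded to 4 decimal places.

0.4314

The likelihood of the observed sequence under each hypothesis: P(data | bag A) = (4/9)(3/8)(5/7) = 5/42; P(data | bag B) = (6/10)(5/9)(4/8) = 1/6; P(data | bag C) = (1/6)(0/5) = 0; P(data | bag D) = (4/9)(3/8)(5/7) = 5/42.
Multiplying each by its prior: 1/4 · 5/42 = 5/168, 1/4 · 1/6 = 1/24, 1/4 · 0 = 0, 1/4 · 5/42 = 5/168; these sum to 17/168.
The posterior is then P(bag A | data) = 5/17, P(bag B | data) = 7/17, P(bag C | data) = 0, P(bag D | data) = 5/17.
Averaging over the posterior, P(purple next | data) = (1/3)(5/17) + (4/7)(7/17) + (1/3)(5/17) = 22/51.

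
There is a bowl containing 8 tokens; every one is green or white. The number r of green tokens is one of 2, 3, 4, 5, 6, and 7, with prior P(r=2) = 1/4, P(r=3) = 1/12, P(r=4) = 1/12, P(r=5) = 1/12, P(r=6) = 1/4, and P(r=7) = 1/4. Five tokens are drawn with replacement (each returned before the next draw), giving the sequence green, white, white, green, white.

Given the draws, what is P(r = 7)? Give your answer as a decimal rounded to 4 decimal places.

Under each hypothesis, the probability of the observed sequence is: P(data | r = 2) = (2/8)(6/8)(6/8)(2/8)(6/8) = 0.026367; P(data | r = 3) = (3/8)(5/8)(5/8)(3/8)(5/8) = 0.034332; P(data | r = 4) = (4/8)(4/8)(4/8)(4/8)(4/8) = 0.03125; P(data | r = 5) = (5/8)(3/8)(3/8)(5/8)(3/8) = 0.020599; P(data | r = 6) = (6/8)(2/8)(2/8)(6/8)(2/8) = 0.0087891; P(data | r = 7) = (7/8)(1/8)(1/8)(7/8)(1/8) = 0.0014954.
The prior-weighted likelihoods are 1/4 · 0.026367 = 0.0065918, 1/12 · 0.034332 = 0.002861, 1/12 · 0.03125 = 0.0026042, 1/12 · 0.020599 = 0.0017166, 1/4 · 0.0087891 = 0.0021973, 1/4 · 0.0014954 = 0.00037384; these sum to 0.016345.
So P(r = 7 | data) = (0.00037384) / (0.016345) = 0.022872.

0.0229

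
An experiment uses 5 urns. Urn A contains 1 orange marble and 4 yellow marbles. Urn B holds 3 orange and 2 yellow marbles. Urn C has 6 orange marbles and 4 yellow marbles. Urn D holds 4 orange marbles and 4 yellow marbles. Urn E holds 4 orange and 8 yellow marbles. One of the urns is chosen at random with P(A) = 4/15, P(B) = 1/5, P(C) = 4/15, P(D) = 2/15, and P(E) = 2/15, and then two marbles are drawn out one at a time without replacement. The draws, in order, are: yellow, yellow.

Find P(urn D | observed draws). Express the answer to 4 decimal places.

0.0950

Under each hypothesis, the probability of the observed sequence is: P(data | urn A) = (4/5)(3/4) = 0.6; P(data | urn B) = (2/5)(1/4) = 0.1; P(data | urn C) = (4/10)(3/9) = 0.13333; P(data | urn D) = (4/8)(3/7) = 0.21429; P(data | urn E) = (8/12)(7/11) = 0.42424.
Weighting by the prior gives 4/15 · 0.6 = 0.16, 1/5 · 0.1 = 0.02, 4/15 · 0.13333 = 0.035556, 2/15 · 0.21429 = 0.028571, 2/15 · 0.42424 = 0.056566; with total 0.30069.
By Bayes' rule, P(urn D | data) = (0.028571) / (0.30069) = 0.095019.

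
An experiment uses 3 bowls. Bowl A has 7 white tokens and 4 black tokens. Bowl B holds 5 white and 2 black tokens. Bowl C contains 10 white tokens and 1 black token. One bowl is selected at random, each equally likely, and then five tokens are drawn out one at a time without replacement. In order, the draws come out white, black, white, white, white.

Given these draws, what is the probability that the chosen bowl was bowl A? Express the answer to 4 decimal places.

0.2456

Compute the likelihood of the observed sequence for each case: P(data | bowl A) = (7/11)(4/10)(6/9)(5/8)(4/7) = 2/33; P(data | bowl B) = (5/7)(2/6)(4/5)(3/4)(2/3) = 2/21; P(data | bowl C) = (10/11)(1/10)(9/9)(8/8)(7/7) = 1/11.
Multiplying each by its prior: 1/3 · 2/33 = 2/99, 1/3 · 2/21 = 2/63, 1/3 · 1/11 = 1/33; these sum to 19/231.
By Bayes' rule, P(bowl A | data) = (2/99) / (19/231) = 14/57.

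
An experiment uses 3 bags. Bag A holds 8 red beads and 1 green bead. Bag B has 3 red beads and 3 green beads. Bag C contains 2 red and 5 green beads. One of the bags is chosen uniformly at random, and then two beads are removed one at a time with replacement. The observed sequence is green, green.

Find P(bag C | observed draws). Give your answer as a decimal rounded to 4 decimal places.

Compute the likelihood of the observed sequence for each case: P(data | bag A) = (1/9)(1/9) = 0.012346; P(data | bag B) = (3/6)(3/6) = 0.25; P(data | bag C) = (5/7)(5/7) = 0.5102.
Weighting by the prior gives 1/3 · 0.012346 = 0.0041152, 1/3 · 0.25 = 0.083333, 1/3 · 0.5102 = 0.17007; with total 0.25752.
So P(bag C | data) = (0.17007) / (0.25752) = 0.66042.

0.6604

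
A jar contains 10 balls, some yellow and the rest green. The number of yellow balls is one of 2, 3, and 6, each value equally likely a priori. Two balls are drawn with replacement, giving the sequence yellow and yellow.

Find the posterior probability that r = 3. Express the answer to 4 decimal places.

0.1837

For each hypothesis, P(data | H) works out to: P(data | r = 2) = (2/10)(2/10) = 1/25; P(data | r = 3) = (3/10)(3/10) = 9/100; P(data | r = 6) = (6/10)(6/10) = 9/25.
The prior-weighted likelihoods are 1/3 · 1/25 = 1/75, 1/3 · 9/100 = 3/100, 1/3 · 9/25 = 3/25; these sum to 49/300.
So P(r = 3 | data) = (3/100) / (49/300) = 9/49.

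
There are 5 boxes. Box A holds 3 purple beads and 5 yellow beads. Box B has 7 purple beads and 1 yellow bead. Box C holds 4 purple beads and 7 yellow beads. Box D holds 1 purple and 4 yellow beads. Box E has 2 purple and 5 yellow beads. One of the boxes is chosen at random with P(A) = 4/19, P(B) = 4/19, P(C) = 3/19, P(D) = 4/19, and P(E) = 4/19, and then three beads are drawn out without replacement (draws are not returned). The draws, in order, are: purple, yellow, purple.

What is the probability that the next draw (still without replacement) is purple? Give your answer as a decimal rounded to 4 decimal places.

0.4877

For each hypothesis, P(data | H) works out to: P(data | box A) = (3/8)(5/7)(2/6) = 0.089286; P(data | box B) = (7/8)(1/7)(6/6) = 0.125; P(data | box C) = (4/11)(7/10)(3/9) = 0.084848; P(data | box D) = (1/5)(4/4)(0/3) = 0; P(data | box E) = (2/7)(5/6)(1/5) = 0.047619.
Weighting by the prior gives 4/19 · 0.089286 = 0.018797, 4/19 · 0.125 = 0.026316, 3/19 · 0.084848 = 0.013397, 4/19 · 0 = 0, 4/19 · 0.047619 = 0.010025; these sum to 0.068535.
Dividing through by the total gives posterior P(box A | data) = 0.27427, P(box B | data) = 0.38398, P(box C | data) = 0.19548, P(box D | data) = 0, P(box E | data) = 0.14628.
The predictive probability is P(purple next | data) = (1/5)(0.27427) + (1)(0.38398) + (1/4)(0.19548) + (0)(0.14628) = 0.4877.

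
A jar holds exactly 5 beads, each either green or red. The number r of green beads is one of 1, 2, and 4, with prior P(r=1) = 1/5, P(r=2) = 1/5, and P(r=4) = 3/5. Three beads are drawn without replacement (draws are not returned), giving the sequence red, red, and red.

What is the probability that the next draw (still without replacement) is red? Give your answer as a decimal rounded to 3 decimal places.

The likelihood of the observed sequence under each hypothesis: P(data | r = 1) = (4/5)(3/4)(2/3) = 2/5; P(data | r = 2) = (3/5)(2/4)(1/3) = 1/10; P(data | r = 4) = (1/5)(0/4) = 0.
The prior-weighted likelihoods are 1/5 · 2/5 = 2/25, 1/5 · 1/10 = 1/50, 3/5 · 0 = 0; summing to 1/10.
The posterior is then P(r = 1 | data) = 4/5, P(r = 2 | data) = 1/5, P(r = 4 | data) = 0.
Averaging over the posterior, P(red next | data) = (1/2)(4/5) + (0)(1/5) = 2/5.

0.400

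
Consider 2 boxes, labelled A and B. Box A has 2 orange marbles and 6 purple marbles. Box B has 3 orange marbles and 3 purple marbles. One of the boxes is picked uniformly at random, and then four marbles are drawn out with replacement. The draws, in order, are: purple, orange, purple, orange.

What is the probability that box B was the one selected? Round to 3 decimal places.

The likelihood of the observed sequence under each hypothesis: P(data | box A) = (6/8)(2/8)(6/8)(2/8) = 9/256; P(data | box B) = (3/6)(3/6)(3/6)(3/6) = 1/16.
The prior-weighted likelihoods are 1/2 · 9/256 = 9/512, 1/2 · 1/16 = 1/32; with total 25/512.
Hence P(box B | data) = (1/32) / (25/512) = 16/25.

0.640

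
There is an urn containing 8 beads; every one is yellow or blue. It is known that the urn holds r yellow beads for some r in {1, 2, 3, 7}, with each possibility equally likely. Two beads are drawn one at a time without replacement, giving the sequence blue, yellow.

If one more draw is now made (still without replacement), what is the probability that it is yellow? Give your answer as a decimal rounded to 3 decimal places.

The likelihood of the observed sequence under each hypothesis: P(data | r = 1) = (7/8)(1/7) = 1/8; P(data | r = 2) = (6/8)(2/7) = 3/14; P(data | r = 3) = (5/8)(3/7) = 15/56; P(data | r = 7) = (1/8)(7/7) = 1/8.
The prior-weighted likelihoods are 1/4 · 1/8 = 1/32, 1/4 · 3/14 = 3/56, 1/4 · 15/56 = 15/224, 1/4 · 1/8 = 1/32; summing to 41/224.
Dividing through by the total gives posterior P(r = 1 | data) = 7/41, P(r = 2 | data) = 12/41, P(r = 3 | data) = 15/41, P(r = 7 | data) = 7/41.
The predictive probability is P(yellow next | data) = (0)(7/41) + (1/6)(12/41) + (1/3)(15/41) + (1)(7/41) = 14/41.

0.341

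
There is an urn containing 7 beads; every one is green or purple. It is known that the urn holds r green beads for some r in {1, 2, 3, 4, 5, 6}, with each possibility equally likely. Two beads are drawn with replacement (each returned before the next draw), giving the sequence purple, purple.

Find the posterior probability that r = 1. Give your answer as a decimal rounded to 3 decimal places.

0.396

For each hypothesis, P(data | H) works out to: P(data | r = 1) = (6/7)(6/7) = 36/49; P(data | r = 2) = (5/7)(5/7) = 25/49; P(data | r = 3) = (4/7)(4/7) = 16/49; P(data | r = 4) = (3/7)(3/7) = 9/49; P(data | r = 5) = (2/7)(2/7) = 4/49; P(data | r = 6) = (1/7)(1/7) = 1/49.
Weighting by the prior gives 1/6 · 36/49 = 6/49, 1/6 · 25/49 = 25/294, 1/6 · 16/49 = 8/147, 1/6 · 9/49 = 3/98, 1/6 · 4/49 = 2/147, 1/6 · 1/49 = 1/294; summing to 13/42.
So P(r = 1 | data) = (6/49) / (13/42) = 36/91.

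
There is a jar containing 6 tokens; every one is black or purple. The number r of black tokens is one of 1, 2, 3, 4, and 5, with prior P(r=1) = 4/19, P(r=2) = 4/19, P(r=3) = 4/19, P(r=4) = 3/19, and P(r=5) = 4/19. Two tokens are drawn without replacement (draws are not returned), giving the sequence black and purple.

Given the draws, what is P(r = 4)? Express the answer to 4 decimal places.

Under each hypothesis, the probability of the observed sequence is: P(data | r = 1) = (1/6)(5/5) = 1/6; P(data | r = 2) = (2/6)(4/5) = 4/15; P(data | r = 3) = (3/6)(3/5) = 3/10; P(data | r = 4) = (4/6)(2/5) = 4/15; P(data | r = 5) = (5/6)(1/5) = 1/6.
The prior-weighted likelihoods are 4/19 · 1/6 = 2/57, 4/19 · 4/15 = 16/285, 4/19 · 3/10 = 6/95, 3/19 · 4/15 = 4/95, 4/19 · 1/6 = 2/57; these sum to 22/95.
So P(r = 4 | data) = (4/95) / (22/95) = 2/11.

0.1818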